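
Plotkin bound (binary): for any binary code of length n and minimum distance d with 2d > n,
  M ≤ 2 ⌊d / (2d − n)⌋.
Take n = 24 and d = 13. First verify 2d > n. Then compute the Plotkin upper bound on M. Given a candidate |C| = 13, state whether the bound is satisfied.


Plotkin bound M ≤ 12; given |C| = 13 > bound (violated).

Check applicability: 2d = 26, n = 24.
2d − n = 2 > 0, so Plotkin applies.
Compute d/(2d−n) = 13/2 ≈ 6.5000.
⌊d/(2d−n)⌋ = 6.
Plotkin bound: M ≤ 2·6 = 12.
Given |C| = 13, check: VIOLATED.
This |C| is above the Plotkin bound, so no binary code with n = 24, d = 13 and 13 codewords exists.


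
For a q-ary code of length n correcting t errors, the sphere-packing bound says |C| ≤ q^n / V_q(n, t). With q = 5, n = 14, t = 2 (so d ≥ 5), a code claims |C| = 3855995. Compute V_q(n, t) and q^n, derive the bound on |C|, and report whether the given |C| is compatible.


V_q(n, t) = 1513, q^n = 6103515625, Hamming bound = 4034048, |C| = 3855995 ≤ bound (satisfied).

Step 1: Compute V_q(n, t) = Σ_{j=0}^2 C(n, j) (q−1)^j.
  j = 0: C(14,0)·(4)^0 = 1·1 = 1.
  j = 1: C(14,1)·(4)^1 = 14·4 = 56.
  j = 2: C(14,2)·(4)^2 = 91·16 = 1456.
  V_q(n, t) = 1 + 56 + 1456 = 1513.
Step 2: q^n = 5^14 = 6103515625.
Step 3: Hamming bound ⌊q^n / V_q(n,t)⌋ = ⌊6103515625/1513⌋ = 4034048.
Step 4: Compare |C| = 3855995 to 4034048: satisfied.
The claimed |C| lies below the Hamming bound.


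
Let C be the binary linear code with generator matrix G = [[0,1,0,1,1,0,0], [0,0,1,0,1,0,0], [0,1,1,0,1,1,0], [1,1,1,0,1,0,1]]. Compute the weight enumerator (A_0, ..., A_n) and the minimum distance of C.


Weight distribution: A_0 = 1, A_2 = 2, A_3 = 6, A_4 = 3, A_5 = 2, A_6 = 2. Minimum distance d = 2.

Enumerate all 2^4 = 16 messages m ∈ F_2^4.
For each, compute codeword c = mG in F_2^7, then tally its weight.
  m = 0000 → c = 0000000, weight = 0.
  m = 1000 → c = 0101100, weight = 3.
  m = 0100 → c = 0010100, weight = 2.
  m = 1100 → c = 0111000, weight = 3.
  m = 0010 → c = 0110110, weight = 4.
  m = 1010 → c = 0011010, weight = 3.
  m = 0110 → c = 0100010, weight = 2.
  m = 1110 → c = 0001110, weight = 3.
  m = 0001 → c = 1110101, weight = 5.
  m = 1001 → c = 1011001, weight = 4.
  m = 0101 → c = 1100001, weight = 3.
  m = 1101 → c = 1001101, weight = 4.
  m = 0011 → c = 1000011, weight = 3.
  m = 1011 → c = 1101111, weight = 6.
  m = 0111 → c = 1010111, weight = 5.
  m = 1111 → c = 1111011, weight = 6.
Tally weights:
  weight 0: 1 codewords.
  weight 2: 2 codewords.
  weight 3: 6 codewords.
  weight 4: 3 codewords.
  weight 5: 2 codewords.
  weight 6: 2 codewords.
Minimum distance d = smallest w > 0 with A_w > 0 = 2.
Sanity: Σ A_w = 16 = 2^4 = 16 ✓.


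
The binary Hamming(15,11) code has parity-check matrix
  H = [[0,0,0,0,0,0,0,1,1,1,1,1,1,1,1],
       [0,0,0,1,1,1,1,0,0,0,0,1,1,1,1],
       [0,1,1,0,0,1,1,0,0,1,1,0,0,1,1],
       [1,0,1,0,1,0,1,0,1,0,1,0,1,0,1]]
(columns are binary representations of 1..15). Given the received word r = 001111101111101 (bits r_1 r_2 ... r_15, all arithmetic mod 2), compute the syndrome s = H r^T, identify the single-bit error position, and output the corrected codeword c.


s = (0, 1, 0, 1)^T, error position = 5, corrected codeword c = 001101101111101

Compute s = H r^T mod 2 one row at a time:
  s_1 = 0 + 1 + 1 + 1 + 1 + 1 + 0 + 1 = 6 ≡ 0 (mod 2).
  s_2 = 1 + 1 + 1 + 1 + 1 + 1 + 0 + 1 = 7 ≡ 1 (mod 2).
  s_3 = 0 + 1 + 1 + 1 + 1 + 1 + 0 + 1 = 6 ≡ 0 (mod 2).
  s_4 = 0 + 1 + 1 + 1 + 1 + 1 + 1 + 1 = 7 ≡ 1 (mod 2).
s = (0, 1, 0, 1)^T — this equals column 5 of H (binary 0101), so error is at position 5.
Correct: flip bit 5 of r = 001111101111101 to get c = 001101101111101.


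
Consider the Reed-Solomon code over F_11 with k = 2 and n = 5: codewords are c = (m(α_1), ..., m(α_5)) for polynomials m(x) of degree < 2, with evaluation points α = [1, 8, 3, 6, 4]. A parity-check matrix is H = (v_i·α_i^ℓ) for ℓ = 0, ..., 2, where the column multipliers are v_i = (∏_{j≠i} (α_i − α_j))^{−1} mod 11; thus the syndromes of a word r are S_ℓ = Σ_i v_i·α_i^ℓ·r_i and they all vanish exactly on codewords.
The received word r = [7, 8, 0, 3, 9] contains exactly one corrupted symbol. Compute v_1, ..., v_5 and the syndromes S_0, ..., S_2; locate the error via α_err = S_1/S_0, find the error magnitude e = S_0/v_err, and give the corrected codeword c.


S = (7, 10, 8), error at position 3, error magnitude e = 10, c = [7, 8, 1, 3, 9].

Step 1: column multipliers v_i = (∏_{j≠i}(α_i − α_j))^{−1} mod 11.
  i = 1 (α = 1): (1−8)(1−3)(1−6)(1−4) = (−7)·(−2)·(−5)·(−3) = 210 ≡ 1, so v_1 = 1^{−1} = 1 (mod 11).
  i = 2 (α = 8): (8−1)(8−3)(8−6)(8−4) = 7·5·2·4 = 280 ≡ 5, so v_2 = 5^{−1} = 9 (mod 11).
  i = 3 (α = 3): (3−1)(3−8)(3−6)(3−4) = 2·(−5)·(−3)·(−1) = −30 ≡ 3, so v_3 = 3^{−1} = 4 (mod 11).
  i = 4 (α = 6): (6−1)(6−8)(6−3)(6−4) = 5·(−2)·3·2 = −60 ≡ 6, so v_4 = 6^{−1} = 2 (mod 11).
  i = 5 (α = 4): (4−1)(4−8)(4−3)(4−6) = 3·(−4)·1·(−2) = 24 ≡ 2, so v_5 = 2^{−1} = 6 (mod 11).
  v = [1, 9, 4, 2, 6].
Step 2: syndromes of r = [7, 8, 0, 3, 9] (all sums mod 11).
  S_0 = Σ v_i r_i = 1·7 + 9·8 + 4·0 + 2·3 + 6·9 = 139 ≡ 7.
  S_1 = Σ v_i α_i r_i = 1·1·7 + 9·8·8 + 4·3·0 + 2·6·3 + 6·4·9 = 835 ≡ 10.
  α_i^2 mod 11 = [1, 9, 9, 3, 5].
  S_2 = Σ v_i α_i^2 r_i = 1·1·7 + 9·9·8 + 4·9·0 + 2·3·3 + 6·5·9 = 943 ≡ 8.
  S = (7, 10, 8) ≠ 0, so r is not a codeword (an error is present).
Step 3: locate the error. For a single error e at position i, S_ℓ = v_i·e·α_i^ℓ, so α_err = S_1/S_0.
  S_0^{−1} = 7^{−1} = 8 (mod 11), so α_err = 10·8 = 80 ≡ 3 = α_3. Error position i = 3.
  Consistency check: S_2/S_1 = 8·10 = 80 ≡ 3 = α_err ✓ (single-error assumption holds).
Step 4: error magnitude e = S_0/v_3 = S_0·∏_{j≠3}(α_3 − α_j) = 7·3 = 21 ≡ 10 (mod 11).
Step 5: correct position 3: c_3 = r_3 − e = 0 − 10 ≡ 1 (mod 11). Hence c = [7, 8, 1, 3, 9].
  Check: interpolating c through the α_i gives m(x) = 10 + 8·x (degree < 2) with m(α_i) = c_i for every i, so c is indeed a codeword.


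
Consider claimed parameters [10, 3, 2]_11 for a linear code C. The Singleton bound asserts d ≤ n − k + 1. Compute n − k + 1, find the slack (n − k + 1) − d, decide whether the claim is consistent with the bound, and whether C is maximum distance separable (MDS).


Singleton RHS = n − k + 1 = 8, slack = 6, bound satisfied, not MDS.

Singleton bound: d ≤ n − k + 1.
Here n = 10, k = 3, so n − k + 1 = 8.
Given d = 2, check d ≤ 8: YES.
Slack = (n − k + 1) − d = 6.
The code is NOT MDS (slack = 6 > 0).
Description: the claimed parameters are [10, 3, 2]_11; such a code would be non-MDS.


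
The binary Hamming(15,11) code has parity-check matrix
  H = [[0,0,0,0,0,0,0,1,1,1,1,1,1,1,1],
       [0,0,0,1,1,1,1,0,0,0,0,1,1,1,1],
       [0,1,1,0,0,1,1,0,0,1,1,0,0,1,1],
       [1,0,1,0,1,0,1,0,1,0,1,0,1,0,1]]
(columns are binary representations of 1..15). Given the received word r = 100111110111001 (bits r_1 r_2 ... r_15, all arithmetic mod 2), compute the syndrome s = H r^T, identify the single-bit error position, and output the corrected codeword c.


s = (1, 0, 1, 1)^T, error position = 11, corrected codeword c = 100111110101001

Compute s = H r^T mod 2 one row at a time:
  s_1 = 1 + 0 + 1 + 1 + 1 + 0 + 0 + 1 = 5 ≡ 1 (mod 2).
  s_2 = 1 + 1 + 1 + 1 + 1 + 0 + 0 + 1 = 6 ≡ 0 (mod 2).
  s_3 = 0 + 0 + 1 + 1 + 1 + 1 + 0 + 1 = 5 ≡ 1 (mod 2).
  s_4 = 1 + 0 + 1 + 1 + 0 + 1 + 0 + 1 = 5 ≡ 1 (mod 2).
s = (1, 0, 1, 1)^T — this equals column 11 of H (binary 1011), so error is at position 11.
Correct: flip bit 11 of r = 100111110111001 to get c = 100111110101001.


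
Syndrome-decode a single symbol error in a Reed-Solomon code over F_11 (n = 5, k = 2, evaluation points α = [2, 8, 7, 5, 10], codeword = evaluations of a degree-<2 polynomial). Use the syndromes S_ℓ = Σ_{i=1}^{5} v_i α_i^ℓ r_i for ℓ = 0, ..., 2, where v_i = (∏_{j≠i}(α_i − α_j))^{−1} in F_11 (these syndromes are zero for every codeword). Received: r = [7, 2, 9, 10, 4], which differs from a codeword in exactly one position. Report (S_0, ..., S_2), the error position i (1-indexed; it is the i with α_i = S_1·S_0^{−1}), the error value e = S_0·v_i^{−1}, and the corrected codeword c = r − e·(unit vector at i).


S = (1, 7, 5), error at position 3, error magnitude e = 8, c = [7, 2, 1, 10, 4].

Step 1: column multipliers v_i = (∏_{j≠i}(α_i − α_j))^{−1} mod 11.
  i = 1 (α = 2): (2−8)(2−7)(2−5)(2−10) = (−6)·(−5)·(−3)·(−8) = 720 ≡ 5, so v_1 = 5^{−1} = 9 (mod 11).
  i = 2 (α = 8): (8−2)(8−7)(8−5)(8−10) = 6·1·3·(−2) = −36 ≡ 8, so v_2 = 8^{−1} = 7 (mod 11).
  i = 3 (α = 7): (7−2)(7−8)(7−5)(7−10) = 5·(−1)·2·(−3) = 30 ≡ 8, so v_3 = 8^{−1} = 7 (mod 11).
  i = 4 (α = 5): (5−2)(5−8)(5−7)(5−10) = 3·(−3)·(−2)·(−5) = −90 ≡ 9, so v_4 = 9^{−1} = 5 (mod 11).
  i = 5 (α = 10): (10−2)(10−8)(10−7)(10−5) = 8·2·3·5 = 240 ≡ 9, so v_5 = 9^{−1} = 5 (mod 11).
  v = [9, 7, 7, 5, 5].
Step 2: syndromes of r = [7, 2, 9, 10, 4] (all sums mod 11).
  S_0 = Σ v_i r_i = 9·7 + 7·2 + 7·9 + 5·10 + 5·4 = 210 ≡ 1.
  S_1 = Σ v_i α_i r_i = 9·2·7 + 7·8·2 + 7·7·9 + 5·5·10 + 5·10·4 = 1129 ≡ 7.
  α_i^2 mod 11 = [4, 9, 5, 3, 1].
  S_2 = Σ v_i α_i^2 r_i = 9·4·7 + 7·9·2 + 7·5·9 + 5·3·10 + 5·1·4 = 863 ≡ 5.
  S = (1, 7, 5) ≠ 0, so r is not a codeword (an error is present).
Step 3: locate the error. For a single error e at position i, S_ℓ = v_i·e·α_i^ℓ, so α_err = S_1/S_0.
  S_0^{−1} = 1^{−1} = 1 (mod 11), so α_err = 7·1 = 7 ≡ 7 = α_3. Error position i = 3.
  Consistency check: S_2/S_1 = 5·8 = 40 ≡ 7 = α_err ✓ (single-error assumption holds).
Step 4: error magnitude e = S_0/v_3 = S_0·∏_{j≠3}(α_3 − α_j) = 1·8 = 8 ≡ 8 (mod 11).
Step 5: correct position 3: c_3 = r_3 − e = 9 − 8 ≡ 1 (mod 11). Hence c = [7, 2, 1, 10, 4].
  Check: interpolating c through the α_i gives m(x) = 5 + 1·x (degree < 2) with m(α_i) = c_i for every i, so c is indeed a codeword.


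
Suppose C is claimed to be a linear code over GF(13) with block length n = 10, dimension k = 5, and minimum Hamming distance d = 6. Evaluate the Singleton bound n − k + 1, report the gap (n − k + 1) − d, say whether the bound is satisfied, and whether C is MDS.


Singleton RHS = n − k + 1 = 6, slack = 0, bound satisfied, MDS.

Singleton bound: d ≤ n − k + 1.
Here n = 10, k = 5, so n − k + 1 = 6.
Given d = 6, check d ≤ 6: YES.
Slack = (n − k + 1) − d = 0.
The code is MDS (slack = 0).
Description: the claimed parameters are [10, 5, 6]_13; such a code would be MDS (meets Singleton bound).


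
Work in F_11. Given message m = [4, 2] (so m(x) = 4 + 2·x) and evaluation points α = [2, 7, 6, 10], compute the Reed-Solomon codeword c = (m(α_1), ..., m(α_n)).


c = [8, 7, 5, 2]

Message polynomial: m(x) = 4 + 2·x (mod 11).
For each evaluation point α_i, compute m(α_i) mod 11:
  α_1 = 2: Horner steps 2 → 8, so m(2) = 8.
  α_2 = 7: Horner steps 2 → 7, so m(7) = 7.
  α_3 = 6: Horner steps 2 → 5, so m(6) = 5.
  α_4 = 10: Horner steps 2 → 2, so m(10) = 2.
Codeword c = [8, 7, 5, 2] ∈ F_11^4.


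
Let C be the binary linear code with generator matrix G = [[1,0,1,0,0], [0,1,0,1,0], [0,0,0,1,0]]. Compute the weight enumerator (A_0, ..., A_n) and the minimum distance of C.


Weight distribution: A_0 = 1, A_1 = 2, A_2 = 2, A_3 = 2, A_4 = 1. Minimum distance d = 1.

Enumerate all 2^3 = 8 messages m ∈ F_2^3.
For each, compute codeword c = mG in F_2^5, then tally its weight.
  m = 000 → c = 00000, weight = 0.
  m = 100 → c = 10100, weight = 2.
  m = 010 → c = 01010, weight = 2.
  m = 110 → c = 11110, weight = 4.
  m = 001 → c = 00010, weight = 1.
  m = 101 → c = 10110, weight = 3.
  m = 011 → c = 01000, weight = 1.
  m = 111 → c = 11100, weight = 3.
Tally weights:
  weight 0: 1 codewords.
  weight 1: 2 codewords.
  weight 2: 2 codewords.
  weight 3: 2 codewords.
  weight 4: 1 codewords.
Minimum distance d = smallest w > 0 with A_w > 0 = 1.
Sanity: Σ A_w = 8 = 2^3 = 8 ✓.


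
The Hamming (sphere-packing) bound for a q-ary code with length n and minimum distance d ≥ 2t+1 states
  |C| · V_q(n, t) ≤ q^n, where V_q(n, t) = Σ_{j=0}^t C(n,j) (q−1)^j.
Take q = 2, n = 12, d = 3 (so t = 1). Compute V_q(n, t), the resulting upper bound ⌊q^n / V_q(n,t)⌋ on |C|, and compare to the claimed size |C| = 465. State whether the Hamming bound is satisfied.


V_q(n, t) = 13, q^n = 4096, Hamming bound = 315, |C| = 465 > bound (violated).

Step 1: Compute V_q(n, t) = Σ_{j=0}^1 C(n, j) (q−1)^j.
  j = 0: C(12,0)·(1)^0 = 1·1 = 1.
  j = 1: C(12,1)·(1)^1 = 12·1 = 12.
  V_q(n, t) = 1 + 12 = 13.
Step 2: q^n = 2^12 = 4096.
Step 3: Hamming bound ⌊q^n / V_q(n,t)⌋ = ⌊4096/13⌋ = 315.
Step 4: Compare |C| = 465 to 315: violated.
The claimed |C| lies above the Hamming bound, so no 2-ary code of length 12 with d ≥ 3 can have 465 codewords.


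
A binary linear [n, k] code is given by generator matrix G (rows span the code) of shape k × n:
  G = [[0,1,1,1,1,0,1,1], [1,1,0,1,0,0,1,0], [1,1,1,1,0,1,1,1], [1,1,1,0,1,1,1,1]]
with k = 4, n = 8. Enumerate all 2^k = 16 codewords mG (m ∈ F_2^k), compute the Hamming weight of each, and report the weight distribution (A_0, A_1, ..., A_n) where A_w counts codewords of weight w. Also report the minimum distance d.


Weight distribution: A_0 = 1, A_2 = 1, A_3 = 4, A_4 = 5, A_5 = 2, A_6 = 1, A_7 = 2. Minimum distance d = 2.

Enumerate all 2^4 = 16 messages m ∈ F_2^4.
For each, compute codeword c = mG in F_2^8, then tally its weight.
  m = 0000 → c = 00000000, weight = 0.
  m = 1000 → c = 01111011, weight = 6.
  m = 0100 → c = 11010010, weight = 4.
  m = 1100 → c = 10101001, weight = 4.
  m = 0010 → c = 11110111, weight = 7.
  m = 1010 → c = 10001100, weight = 3.
  m = 0110 → c = 00100101, weight = 3.
  m = 1110 → c = 01011110, weight = 5.
  m = 0001 → c = 11101111, weight = 7.
  m = 1001 → c = 10010100, weight = 3.
  m = 0101 → c = 00111101, weight = 5.
  m = 1101 → c = 01000110, weight = 3.
  m = 0011 → c = 00011000, weight = 2.
  m = 1011 → c = 01100011, weight = 4.
  m = 0111 → c = 11001010, weight = 4.
  m = 1111 → c = 10110001, weight = 4.
Tally weights:
  weight 0: 1 codewords.
  weight 2: 1 codewords.
  weight 3: 4 codewords.
  weight 4: 5 codewords.
  weight 5: 2 codewords.
  weight 6: 1 codewords.
  weight 7: 2 codewords.
Minimum distance d = smallest w > 0 with A_w > 0 = 2.
Sanity: Σ A_w = 16 = 2^4 = 16 ✓.


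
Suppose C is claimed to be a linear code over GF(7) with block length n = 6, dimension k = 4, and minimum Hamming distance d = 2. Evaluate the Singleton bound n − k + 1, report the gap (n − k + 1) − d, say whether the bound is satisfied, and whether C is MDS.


Singleton RHS = n − k + 1 = 3, slack = 1, bound satisfied, not MDS.

Singleton bound: d ≤ n − k + 1.
Here n = 6, k = 4, so n − k + 1 = 3.
Given d = 2, check d ≤ 3: YES.
Slack = (n − k + 1) − d = 1.
The code is NOT MDS (slack = 1 > 0).
Description: the claimed parameters are [6, 4, 2]_7; such a code would be non-MDS.


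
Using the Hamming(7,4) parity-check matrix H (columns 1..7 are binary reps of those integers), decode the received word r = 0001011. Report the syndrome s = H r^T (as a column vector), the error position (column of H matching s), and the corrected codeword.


s = (1, 0, 1)^T, error position = 5, corrected codeword c = 0001111

Compute s = H r^T mod 2 one row at a time:
  s_1 = 1 + 0 + 1 + 1 = 3 ≡ 1 (mod 2).
  s_2 = 0 + 0 + 1 + 1 = 2 ≡ 0 (mod 2).
  s_3 = 0 + 0 + 0 + 1 = 1 ≡ 1 (mod 2).
s = (1, 0, 1)^T — this equals column 5 of H (binary 101), so error is at position 5.
Correct: flip bit 5 of r = 0001011 to get c = 0001111.


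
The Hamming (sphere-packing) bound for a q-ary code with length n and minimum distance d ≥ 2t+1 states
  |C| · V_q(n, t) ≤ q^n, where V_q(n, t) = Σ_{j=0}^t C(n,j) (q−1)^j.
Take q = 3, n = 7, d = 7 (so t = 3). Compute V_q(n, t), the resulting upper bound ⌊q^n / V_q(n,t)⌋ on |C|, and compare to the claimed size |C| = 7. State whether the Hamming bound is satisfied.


V_q(n, t) = 379, q^n = 2187, Hamming bound = 5, |C| = 7 > bound (violated).

Step 1: Compute V_q(n, t) = Σ_{j=0}^3 C(n, j) (q−1)^j.
  j = 0: C(7,0)·(2)^0 = 1·1 = 1.
  j = 1: C(7,1)·(2)^1 = 7·2 = 14.
  j = 2: C(7,2)·(2)^2 = 21·4 = 84.
  j = 3: C(7,3)·(2)^3 = 35·8 = 280.
  V_q(n, t) = 1 + 14 + 84 + 280 = 379.
Step 2: q^n = 3^7 = 2187.
Step 3: Hamming bound ⌊q^n / V_q(n,t)⌋ = ⌊2187/379⌋ = 5.
Step 4: Compare |C| = 7 to 5: violated.
The claimed |C| lies above the Hamming bound, so no 3-ary code of length 7 with d ≥ 7 can have 7 codewords.


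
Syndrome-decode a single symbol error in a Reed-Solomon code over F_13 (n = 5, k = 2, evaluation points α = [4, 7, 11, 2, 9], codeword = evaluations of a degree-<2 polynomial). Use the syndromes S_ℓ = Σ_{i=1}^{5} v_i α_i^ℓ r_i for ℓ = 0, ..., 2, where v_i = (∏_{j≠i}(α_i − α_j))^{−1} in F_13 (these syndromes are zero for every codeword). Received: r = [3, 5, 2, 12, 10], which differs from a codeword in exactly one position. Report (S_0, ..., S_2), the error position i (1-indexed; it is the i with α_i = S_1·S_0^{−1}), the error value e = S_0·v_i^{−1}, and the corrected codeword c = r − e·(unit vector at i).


S = (7, 2, 8), error at position 1, error magnitude e = 12, c = [4, 5, 2, 12, 10].

Step 1: column multipliers v_i = (∏_{j≠i}(α_i − α_j))^{−1} mod 13.
  i = 1 (α = 4): (4−7)(4−11)(4−2)(4−9) = (−3)·(−7)·2·(−5) = −210 ≡ 11, so v_1 = 11^{−1} = 6 (mod 13).
  i = 2 (α = 7): (7−4)(7−11)(7−2)(7−9) = 3·(−4)·5·(−2) = 120 ≡ 3, so v_2 = 3^{−1} = 9 (mod 13).
  i = 3 (α = 11): (11−4)(11−7)(11−2)(11−9) = 7·4·9·2 = 504 ≡ 10, so v_3 = 10^{−1} = 4 (mod 13).
  i = 4 (α = 2): (2−4)(2−7)(2−11)(2−9) = (−2)·(−5)·(−9)·(−7) = 630 ≡ 6, so v_4 = 6^{−1} = 11 (mod 13).
  i = 5 (α = 9): (9−4)(9−7)(9−11)(9−2) = 5·2·(−2)·7 = −140 ≡ 3, so v_5 = 3^{−1} = 9 (mod 13).
  v = [6, 9, 4, 11, 9].
Step 2: syndromes of r = [3, 5, 2, 12, 10] (all sums mod 13).
  S_0 = Σ v_i r_i = 6·3 + 9·5 + 4·2 + 11·12 + 9·10 = 293 ≡ 7.
  S_1 = Σ v_i α_i r_i = 6·4·3 + 9·7·5 + 4·11·2 + 11·2·12 + 9·9·10 = 1549 ≡ 2.
  α_i^2 mod 13 = [3, 10, 4, 4, 3].
  S_2 = Σ v_i α_i^2 r_i = 6·3·3 + 9·10·5 + 4·4·2 + 11·4·12 + 9·3·10 = 1334 ≡ 8.
  S = (7, 2, 8) ≠ 0, so r is not a codeword (an error is present).
Step 3: locate the error. For a single error e at position i, S_ℓ = v_i·e·α_i^ℓ, so α_err = S_1/S_0.
  S_0^{−1} = 7^{−1} = 2 (mod 13), so α_err = 2·2 = 4 ≡ 4 = α_1. Error position i = 1.
  Consistency check: S_2/S_1 = 8·7 = 56 ≡ 4 = α_err ✓ (single-error assumption holds).
Step 4: error magnitude e = S_0/v_1 = S_0·∏_{j≠1}(α_1 − α_j) = 7·11 = 77 ≡ 12 (mod 13).
Step 5: correct position 1: c_1 = r_1 − e = 3 − 12 ≡ 4 (mod 13). Hence c = [4, 5, 2, 12, 10].
  Check: interpolating c through the α_i gives m(x) = 7 + 9·x (degree < 2) with m(α_i) = c_i for every i, so c is indeed a codeword.


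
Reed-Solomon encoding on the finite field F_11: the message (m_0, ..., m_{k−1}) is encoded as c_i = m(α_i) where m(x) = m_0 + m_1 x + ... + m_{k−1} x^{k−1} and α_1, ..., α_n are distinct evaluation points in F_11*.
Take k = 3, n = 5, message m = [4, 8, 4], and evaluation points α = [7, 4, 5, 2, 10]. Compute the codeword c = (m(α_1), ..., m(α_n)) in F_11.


c = [3, 1, 1, 3, 0]

Message polynomial: m(x) = 4 + 8·x + 4·x^2 (mod 11).
For each evaluation point α_i, compute m(α_i) mod 11:
  α_1 = 7: Horner steps 4 → 3 → 3, so m(7) = 3.
  α_2 = 4: Horner steps 4 → 2 → 1, so m(4) = 1.
  α_3 = 5: Horner steps 4 → 6 → 1, so m(5) = 1.
  α_4 = 2: Horner steps 4 → 5 → 3, so m(2) = 3.
  α_5 = 10: Horner steps 4 → 4 → 0, so m(10) = 0.
Codeword c = [3, 1, 1, 3, 0] ∈ F_11^5.


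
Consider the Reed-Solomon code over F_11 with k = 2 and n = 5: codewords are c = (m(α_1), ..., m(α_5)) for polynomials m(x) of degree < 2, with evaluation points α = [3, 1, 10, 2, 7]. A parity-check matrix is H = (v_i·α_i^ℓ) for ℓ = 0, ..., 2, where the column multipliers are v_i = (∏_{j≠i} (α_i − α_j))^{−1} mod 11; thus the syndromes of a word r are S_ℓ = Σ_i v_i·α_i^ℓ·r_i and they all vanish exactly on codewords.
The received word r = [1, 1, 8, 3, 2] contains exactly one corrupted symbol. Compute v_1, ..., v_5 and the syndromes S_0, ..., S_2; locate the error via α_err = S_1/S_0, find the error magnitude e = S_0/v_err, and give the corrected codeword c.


S = (7, 10, 8), error at position 1, error magnitude e = 7, c = [5, 1, 8, 3, 2].

Step 1: column multipliers v_i = (∏_{j≠i}(α_i − α_j))^{−1} mod 11.
  i = 1 (α = 3): (3−1)(3−10)(3−2)(3−7) = 2·(−7)·1·(−4) = 56 ≡ 1, so v_1 = 1^{−1} = 1 (mod 11).
  i = 2 (α = 1): (1−3)(1−10)(1−2)(1−7) = (−2)·(−9)·(−1)·(−6) = 108 ≡ 9, so v_2 = 9^{−1} = 5 (mod 11).
  i = 3 (α = 10): (10−3)(10−1)(10−2)(10−7) = 7·9·8·3 = 1512 ≡ 5, so v_3 = 5^{−1} = 9 (mod 11).
  i = 4 (α = 2): (2−3)(2−1)(2−10)(2−7) = (−1)·1·(−8)·(−5) = −40 ≡ 4, so v_4 = 4^{−1} = 3 (mod 11).
  i = 5 (α = 7): (7−3)(7−1)(7−10)(7−2) = 4·6·(−3)·5 = −360 ≡ 3, so v_5 = 3^{−1} = 4 (mod 11).
  v = [1, 5, 9, 3, 4].
Step 2: syndromes of r = [1, 1, 8, 3, 2] (all sums mod 11).
  S_0 = Σ v_i r_i = 1·1 + 5·1 + 9·8 + 3·3 + 4·2 = 95 ≡ 7.
  S_1 = Σ v_i α_i r_i = 1·3·1 + 5·1·1 + 9·10·8 + 3·2·3 + 4·7·2 = 802 ≡ 10.
  α_i^2 mod 11 = [9, 1, 1, 4, 5].
  S_2 = Σ v_i α_i^2 r_i = 1·9·1 + 5·1·1 + 9·1·8 + 3·4·3 + 4·5·2 = 162 ≡ 8.
  S = (7, 10, 8) ≠ 0, so r is not a codeword (an error is present).
Step 3: locate the error. For a single error e at position i, S_ℓ = v_i·e·α_i^ℓ, so α_err = S_1/S_0.
  S_0^{−1} = 7^{−1} = 8 (mod 11), so α_err = 10·8 = 80 ≡ 3 = α_1. Error position i = 1.
  Consistency check: S_2/S_1 = 8·10 = 80 ≡ 3 = α_err ✓ (single-error assumption holds).
Step 4: error magnitude e = S_0/v_1 = S_0·∏_{j≠1}(α_1 − α_j) = 7·1 = 7 ≡ 7 (mod 11).
Step 5: correct position 1: c_1 = r_1 − e = 1 − 7 ≡ 5 (mod 11). Hence c = [5, 1, 8, 3, 2].
  Check: interpolating c through the α_i gives m(x) = 10 + 2·x (degree < 2) with m(α_i) = c_i for every i, so c is indeed a codeword.


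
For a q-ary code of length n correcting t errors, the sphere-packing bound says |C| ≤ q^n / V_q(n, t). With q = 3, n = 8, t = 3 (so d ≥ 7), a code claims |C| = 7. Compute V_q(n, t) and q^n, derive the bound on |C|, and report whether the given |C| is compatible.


V_q(n, t) = 577, q^n = 6561, Hamming bound = 11, |C| = 7 ≤ bound (satisfied).

Step 1: Compute V_q(n, t) = Σ_{j=0}^3 C(n, j) (q−1)^j.
  j = 0: C(8,0)·(2)^0 = 1·1 = 1.
  j = 1: C(8,1)·(2)^1 = 8·2 = 16.
  j = 2: C(8,2)·(2)^2 = 28·4 = 112.
  j = 3: C(8,3)·(2)^3 = 56·8 = 448.
  V_q(n, t) = 1 + 16 + 112 + 448 = 577.
Step 2: q^n = 3^8 = 6561.
Step 3: Hamming bound ⌊q^n / V_q(n,t)⌋ = ⌊6561/577⌋ = 11.
Step 4: Compare |C| = 7 to 11: satisfied.
The claimed |C| lies below the Hamming bound.


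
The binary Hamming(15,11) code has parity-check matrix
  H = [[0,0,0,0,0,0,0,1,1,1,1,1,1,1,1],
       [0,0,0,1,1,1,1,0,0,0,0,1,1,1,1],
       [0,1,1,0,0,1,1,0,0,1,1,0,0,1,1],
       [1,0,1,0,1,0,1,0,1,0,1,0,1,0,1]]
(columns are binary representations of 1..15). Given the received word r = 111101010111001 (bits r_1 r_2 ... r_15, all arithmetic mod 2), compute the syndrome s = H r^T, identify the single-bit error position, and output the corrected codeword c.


s = (1, 0, 0, 0)^T, error position = 8, corrected codeword c = 111101000111001

Compute s = H r^T mod 2 one row at a time:
  s_1 = 1 + 0 + 1 + 1 + 1 + 0 + 0 + 1 = 5 ≡ 1 (mod 2).
  s_2 = 1 + 0 + 1 + 0 + 1 + 0 + 0 + 1 = 4 ≡ 0 (mod 2).
  s_3 = 1 + 1 + 1 + 0 + 1 + 1 + 0 + 1 = 6 ≡ 0 (mod 2).
  s_4 = 1 + 1 + 0 + 0 + 0 + 1 + 0 + 1 = 4 ≡ 0 (mod 2).
s = (1, 0, 0, 0)^T — this equals column 8 of H (binary 1000), so error is at position 8.
Correct: flip bit 8 of r = 111101010111001 to get c = 111101000111001.


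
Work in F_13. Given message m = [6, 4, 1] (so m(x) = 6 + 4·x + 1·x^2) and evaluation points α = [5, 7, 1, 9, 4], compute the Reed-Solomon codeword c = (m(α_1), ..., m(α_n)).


c = [12, 5, 11, 6, 12]

Message polynomial: m(x) = 6 + 4·x + 1·x^2 (mod 13).
For each evaluation point α_i, compute m(α_i) mod 13:
  α_1 = 5: Horner steps 1 → 9 → 12, so m(5) = 12.
  α_2 = 7: Horner steps 1 → 11 → 5, so m(7) = 5.
  α_3 = 1: Horner steps 1 → 5 → 11, so m(1) = 11.
  α_4 = 9: Horner steps 1 → 0 → 6, so m(9) = 6.
  α_5 = 4: Horner steps 1 → 8 → 12, so m(4) = 12.
Codeword c = [12, 5, 11, 6, 12] ∈ F_13^5.


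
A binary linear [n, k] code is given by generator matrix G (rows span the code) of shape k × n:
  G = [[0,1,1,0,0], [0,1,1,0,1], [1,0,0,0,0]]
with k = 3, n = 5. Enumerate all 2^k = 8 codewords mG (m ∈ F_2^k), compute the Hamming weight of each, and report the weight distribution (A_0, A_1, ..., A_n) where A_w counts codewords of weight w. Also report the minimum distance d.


Weight distribution: A_0 = 1, A_1 = 2, A_2 = 2, A_3 = 2, A_4 = 1. Minimum distance d = 1.

Enumerate all 2^3 = 8 messages m ∈ F_2^3.
For each, compute codeword c = mG in F_2^5, then tally its weight.
  m = 000 → c = 00000, weight = 0.
  m = 100 → c = 01100, weight = 2.
  m = 010 → c = 01101, weight = 3.
  m = 110 → c = 00001, weight = 1.
  m = 001 → c = 10000, weight = 1.
  m = 101 → c = 11100, weight = 3.
  m = 011 → c = 11101, weight = 4.
  m = 111 → c = 10001, weight = 2.
Tally weights:
  weight 0: 1 codewords.
  weight 1: 2 codewords.
  weight 2: 2 codewords.
  weight 3: 2 codewords.
  weight 4: 1 codewords.
Minimum distance d = smallest w > 0 with A_w > 0 = 1.
Sanity: Σ A_w = 8 = 2^3 = 8 ✓.


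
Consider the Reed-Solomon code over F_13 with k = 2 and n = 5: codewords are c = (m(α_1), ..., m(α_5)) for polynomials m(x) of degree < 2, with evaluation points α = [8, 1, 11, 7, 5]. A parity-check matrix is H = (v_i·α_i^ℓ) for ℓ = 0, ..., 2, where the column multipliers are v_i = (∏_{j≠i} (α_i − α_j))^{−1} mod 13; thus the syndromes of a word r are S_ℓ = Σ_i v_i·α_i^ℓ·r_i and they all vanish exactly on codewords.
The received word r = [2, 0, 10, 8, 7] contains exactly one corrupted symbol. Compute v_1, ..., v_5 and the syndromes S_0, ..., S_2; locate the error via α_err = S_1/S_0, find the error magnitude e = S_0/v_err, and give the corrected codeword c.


S = (7, 7, 7), error at position 2, error magnitude e = 8, c = [2, 5, 10, 8, 7].

Step 1: column multipliers v_i = (∏_{j≠i}(α_i − α_j))^{−1} mod 13.
  i = 1 (α = 8): (8−1)(8−11)(8−7)(8−5) = 7·(−3)·1·3 = −63 ≡ 2, so v_1 = 2^{−1} = 7 (mod 13).
  i = 2 (α = 1): (1−8)(1−11)(1−7)(1−5) = (−7)·(−10)·(−6)·(−4) = 1680 ≡ 3, so v_2 = 3^{−1} = 9 (mod 13).
  i = 3 (α = 11): (11−8)(11−1)(11−7)(11−5) = 3·10·4·6 = 720 ≡ 5, so v_3 = 5^{−1} = 8 (mod 13).
  i = 4 (α = 7): (7−8)(7−1)(7−11)(7−5) = (−1)·6·(−4)·2 = 48 ≡ 9, so v_4 = 9^{−1} = 3 (mod 13).
  i = 5 (α = 5): (5−8)(5−1)(5−11)(5−7) = (−3)·4·(−6)·(−2) = −144 ≡ 12, so v_5 = 12^{−1} = 12 (mod 13).
  v = [7, 9, 8, 3, 12].
Step 2: syndromes of r = [2, 0, 10, 8, 7] (all sums mod 13).
  S_0 = Σ v_i r_i = 7·2 + 9·0 + 8·10 + 3·8 + 12·7 = 202 ≡ 7.
  S_1 = Σ v_i α_i r_i = 7·8·2 + 9·1·0 + 8·11·10 + 3·7·8 + 12·5·7 = 1580 ≡ 7.
  α_i^2 mod 13 = [12, 1, 4, 10, 12].
  S_2 = Σ v_i α_i^2 r_i = 7·12·2 + 9·1·0 + 8·4·10 + 3·10·8 + 12·12·7 = 1736 ≡ 7.
  S = (7, 7, 7) ≠ 0, so r is not a codeword (an error is present).
Step 3: locate the error. For a single error e at position i, S_ℓ = v_i·e·α_i^ℓ, so α_err = S_1/S_0.
  S_0^{−1} = 7^{−1} = 2 (mod 13), so α_err = 7·2 = 14 ≡ 1 = α_2. Error position i = 2.
  Consistency check: S_2/S_1 = 7·2 = 14 ≡ 1 = α_err ✓ (single-error assumption holds).
Step 4: error magnitude e = S_0/v_2 = S_0·∏_{j≠2}(α_2 − α_j) = 7·3 = 21 ≡ 8 (mod 13).
Step 5: correct position 2: c_2 = r_2 − e = 0 − 8 ≡ 5 (mod 13). Hence c = [2, 5, 10, 8, 7].
  Check: interpolating c through the α_i gives m(x) = 11 + 7·x (degree < 2) with m(α_i) = c_i for every i, so c is indeed a codeword.


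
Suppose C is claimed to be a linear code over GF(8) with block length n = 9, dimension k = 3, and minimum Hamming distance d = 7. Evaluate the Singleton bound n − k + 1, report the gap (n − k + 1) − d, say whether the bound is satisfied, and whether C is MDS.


Singleton RHS = n − k + 1 = 7, slack = 0, bound satisfied, MDS.

Singleton bound: d ≤ n − k + 1.
Here n = 9, k = 3, so n − k + 1 = 7.
Given d = 7, check d ≤ 7: YES.
Slack = (n − k + 1) − d = 0.
The code is MDS (slack = 0).
Description: the claimed parameters are [9, 3, 7]_8; such a code would be MDS (meets Singleton bound).


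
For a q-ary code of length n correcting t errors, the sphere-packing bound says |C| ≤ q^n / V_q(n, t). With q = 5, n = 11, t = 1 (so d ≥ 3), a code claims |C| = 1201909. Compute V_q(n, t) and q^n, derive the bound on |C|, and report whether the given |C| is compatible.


V_q(n, t) = 45, q^n = 48828125, Hamming bound = 1085069, |C| = 1201909 > bound (violated).

Step 1: Compute V_q(n, t) = Σ_{j=0}^1 C(n, j) (q−1)^j.
  j = 0: C(11,0)·(4)^0 = 1·1 = 1.
  j = 1: C(11,1)·(4)^1 = 11·4 = 44.
  V_q(n, t) = 1 + 44 = 45.
Step 2: q^n = 5^11 = 48828125.
Step 3: Hamming bound ⌊q^n / V_q(n,t)⌋ = ⌊48828125/45⌋ = 1085069.
Step 4: Compare |C| = 1201909 to 1085069: violated.
The claimed |C| lies above the Hamming bound, so no 5-ary code of length 11 with d ≥ 3 can have 1201909 codewords.


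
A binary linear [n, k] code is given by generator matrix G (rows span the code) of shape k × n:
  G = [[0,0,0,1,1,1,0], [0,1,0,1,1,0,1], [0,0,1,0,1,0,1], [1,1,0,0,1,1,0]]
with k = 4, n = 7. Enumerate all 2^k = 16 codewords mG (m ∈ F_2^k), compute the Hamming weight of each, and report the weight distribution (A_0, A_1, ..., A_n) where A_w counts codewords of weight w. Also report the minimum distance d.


Weight distribution: A_0 = 1, A_2 = 1, A_3 = 6, A_4 = 5, A_5 = 2, A_6 = 1. Minimum distance d = 2.

Enumerate all 2^4 = 16 messages m ∈ F_2^4.
For each, compute codeword c = mG in F_2^7, then tally its weight.
  m = 0000 → c = 0000000, weight = 0.
  m = 1000 → c = 0001110, weight = 3.
  m = 0100 → c = 0101101, weight = 4.
  m = 1100 → c = 0100011, weight = 3.
  m = 0010 → c = 0010101, weight = 3.
  m = 1010 → c = 0011011, weight = 4.
  m = 0110 → c = 0111000, weight = 3.
  m = 1110 → c = 0110110, weight = 4.
  m = 0001 → c = 1100110, weight = 4.
  m = 1001 → c = 1101000, weight = 3.
  m = 0101 → c = 1001011, weight = 4.
  m = 1101 → c = 1000101, weight = 3.
  m = 0011 → c = 1110011, weight = 5.
  m = 1011 → c = 1111101, weight = 6.
  m = 0111 → c = 1011110, weight = 5.
  m = 1111 → c = 1010000, weight = 2.
Tally weights:
  weight 0: 1 codewords.
  weight 2: 1 codewords.
  weight 3: 6 codewords.
  weight 4: 5 codewords.
  weight 5: 2 codewords.
  weight 6: 1 codewords.
Minimum distance d = smallest w > 0 with A_w > 0 = 2.
Sanity: Σ A_w = 16 = 2^4 = 16 ✓.


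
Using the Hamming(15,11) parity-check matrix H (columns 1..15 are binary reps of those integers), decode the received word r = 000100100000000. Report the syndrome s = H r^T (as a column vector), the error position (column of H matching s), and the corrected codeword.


s = (0, 0, 1, 1)^T, error position = 3, corrected codeword c = 001100100000000

Compute s = H r^T mod 2 one row at a time:
  s_1 = 0 + 0 + 0 + 0 + 0 + 0 + 0 + 0 = 0 ≡ 0 (mod 2).
  s_2 = 1 + 0 + 0 + 1 + 0 + 0 + 0 + 0 = 2 ≡ 0 (mod 2).
  s_3 = 0 + 0 + 0 + 1 + 0 + 0 + 0 + 0 = 1 ≡ 1 (mod 2).
  s_4 = 0 + 0 + 0 + 1 + 0 + 0 + 0 + 0 = 1 ≡ 1 (mod 2).
s = (0, 0, 1, 1)^T — this equals column 3 of H (binary 0011), so error is at position 3.
Correct: flip bit 3 of r = 000100100000000 to get c = 001100100000000.


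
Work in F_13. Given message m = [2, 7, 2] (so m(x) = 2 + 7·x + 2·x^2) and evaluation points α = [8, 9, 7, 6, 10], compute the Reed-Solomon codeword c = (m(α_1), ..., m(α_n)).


c = [4, 6, 6, 12, 12]

Message polynomial: m(x) = 2 + 7·x + 2·x^2 (mod 13).
For each evaluation point α_i, compute m(α_i) mod 13:
  α_1 = 8: Horner steps 2 → 10 → 4, so m(8) = 4.
  α_2 = 9: Horner steps 2 → 12 → 6, so m(9) = 6.
  α_3 = 7: Horner steps 2 → 8 → 6, so m(7) = 6.
  α_4 = 6: Horner steps 2 → 6 → 12, so m(6) = 12.
  α_5 = 10: Horner steps 2 → 1 → 12, so m(10) = 12.
Codeword c = [4, 6, 6, 12, 12] ∈ F_13^5.


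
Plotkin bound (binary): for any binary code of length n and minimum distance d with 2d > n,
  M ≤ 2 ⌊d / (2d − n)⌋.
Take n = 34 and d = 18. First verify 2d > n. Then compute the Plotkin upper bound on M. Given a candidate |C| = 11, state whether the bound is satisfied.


Plotkin bound M ≤ 18; given |C| = 11 ≤ bound (satisfied).

Check applicability: 2d = 36, n = 34.
2d − n = 2 > 0, so Plotkin applies.
Compute d/(2d−n) = 18/2 ≈ 9.0000.
⌊d/(2d−n)⌋ = 9.
Plotkin bound: M ≤ 2·9 = 18.
Given |C| = 11, check: satisfied.
This |C| is below the Plotkin bound.


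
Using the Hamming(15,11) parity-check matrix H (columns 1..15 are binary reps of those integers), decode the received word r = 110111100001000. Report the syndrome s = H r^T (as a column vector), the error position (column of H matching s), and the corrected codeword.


s = (1, 1, 1, 1)^T, error position = 15, corrected codeword c = 110111100001001

Compute s = H r^T mod 2 one row at a time:
  s_1 = 0 + 0 + 0 + 0 + 1 + 0 + 0 + 0 = 1 ≡ 1 (mod 2).
  s_2 = 1 + 1 + 1 + 1 + 1 + 0 + 0 + 0 = 5 ≡ 1 (mod 2).
  s_3 = 1 + 0 + 1 + 1 + 0 + 0 + 0 + 0 = 3 ≡ 1 (mod 2).
  s_4 = 1 + 0 + 1 + 1 + 0 + 0 + 0 + 0 = 3 ≡ 1 (mod 2).
s = (1, 1, 1, 1)^T — this equals column 15 of H (binary 1111), so error is at position 15.
Correct: flip bit 15 of r = 110111100001000 to get c = 110111100001001.


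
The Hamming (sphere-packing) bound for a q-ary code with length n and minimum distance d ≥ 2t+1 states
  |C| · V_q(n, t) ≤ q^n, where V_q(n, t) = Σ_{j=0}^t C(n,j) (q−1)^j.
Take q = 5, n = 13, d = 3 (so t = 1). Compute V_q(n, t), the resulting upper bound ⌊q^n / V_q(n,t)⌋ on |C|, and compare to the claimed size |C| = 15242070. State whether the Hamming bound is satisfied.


V_q(n, t) = 53, q^n = 1220703125, Hamming bound = 23032134, |C| = 15242070 ≤ bound (satisfied).

Step 1: Compute V_q(n, t) = Σ_{j=0}^1 C(n, j) (q−1)^j.
  j = 0: C(13,0)·(4)^0 = 1·1 = 1.
  j = 1: C(13,1)·(4)^1 = 13·4 = 52.
  V_q(n, t) = 1 + 52 = 53.
Step 2: q^n = 5^13 = 1220703125.
Step 3: Hamming bound ⌊q^n / V_q(n,t)⌋ = ⌊1220703125/53⌋ = 23032134.
Step 4: Compare |C| = 15242070 to 23032134: satisfied.
The claimed |C| lies below the Hamming bound.


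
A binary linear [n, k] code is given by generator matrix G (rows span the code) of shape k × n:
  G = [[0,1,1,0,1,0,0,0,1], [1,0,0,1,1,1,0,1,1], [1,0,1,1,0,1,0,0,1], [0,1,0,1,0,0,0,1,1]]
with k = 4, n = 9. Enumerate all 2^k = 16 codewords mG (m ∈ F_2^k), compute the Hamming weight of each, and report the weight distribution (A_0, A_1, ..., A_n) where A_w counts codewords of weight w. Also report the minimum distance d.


Weight distribution: A_0 = 1, A_1 = 1, A_3 = 2, A_4 = 5, A_5 = 5, A_6 = 2. Minimum distance d = 1.

Enumerate all 2^4 = 16 messages m ∈ F_2^4.
For each, compute codeword c = mG in F_2^9, then tally its weight.
  m = 0000 → c = 000000000, weight = 0.
  m = 1000 → c = 011010001, weight = 4.
  m = 0100 → c = 100111011, weight = 6.
  m = 1100 → c = 111101010, weight = 6.
  m = 0010 → c = 101101001, weight = 5.
  m = 1010 → c = 110111000, weight = 5.
  m = 0110 → c = 001010010, weight = 3.
  m = 1110 → c = 010000011, weight = 3.
  m = 0001 → c = 010100011, weight = 4.
  m = 1001 → c = 001110010, weight = 4.
  m = 0101 → c = 110011000, weight = 4.
  m = 1101 → c = 101001001, weight = 4.
  m = 0011 → c = 111001010, weight = 5.
  m = 1011 → c = 100011011, weight = 5.
  m = 0111 → c = 011110001, weight = 5.
  m = 1111 → c = 000100000, weight = 1.
Tally weights:
  weight 0: 1 codewords.
  weight 1: 1 codewords.
  weight 3: 2 codewords.
  weight 4: 5 codewords.
  weight 5: 5 codewords.
  weight 6: 2 codewords.
Minimum distance d = smallest w > 0 with A_w > 0 = 1.
Sanity: Σ A_w = 16 = 2^4 = 16 ✓.


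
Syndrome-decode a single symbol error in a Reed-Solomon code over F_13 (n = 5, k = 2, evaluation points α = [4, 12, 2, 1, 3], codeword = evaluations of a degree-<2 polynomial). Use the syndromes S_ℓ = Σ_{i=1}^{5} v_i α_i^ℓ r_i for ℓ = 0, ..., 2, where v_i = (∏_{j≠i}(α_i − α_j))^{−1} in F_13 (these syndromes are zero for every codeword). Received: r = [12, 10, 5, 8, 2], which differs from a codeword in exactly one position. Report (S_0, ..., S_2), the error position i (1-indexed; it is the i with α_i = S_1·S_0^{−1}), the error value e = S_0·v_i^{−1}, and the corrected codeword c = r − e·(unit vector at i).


S = (3, 10, 3), error at position 2, error magnitude e = 9, c = [12, 1, 5, 8, 2].

Step 1: column multipliers v_i = (∏_{j≠i}(α_i − α_j))^{−1} mod 13.
  i = 1 (α = 4): (4−12)(4−2)(4−1)(4−3) = (−8)·2·3·1 = −48 ≡ 4, so v_1 = 4^{−1} = 10 (mod 13).
  i = 2 (α = 12): (12−4)(12−2)(12−1)(12−3) = 8·10·11·9 = 7920 ≡ 3, so v_2 = 3^{−1} = 9 (mod 13).
  i = 3 (α = 2): (2−4)(2−12)(2−1)(2−3) = (−2)·(−10)·1·(−1) = −20 ≡ 6, so v_3 = 6^{−1} = 11 (mod 13).
  i = 4 (α = 1): (1−4)(1−12)(1−2)(1−3) = (−3)·(−11)·(−1)·(−2) = 66 ≡ 1, so v_4 = 1^{−1} = 1 (mod 13).
  i = 5 (α = 3): (3−4)(3−12)(3−2)(3−1) = (−1)·(−9)·1·2 = 18 ≡ 5, so v_5 = 5^{−1} = 8 (mod 13).
  v = [10, 9, 11, 1, 8].
Step 2: syndromes of r = [12, 10, 5, 8, 2] (all sums mod 13).
  S_0 = Σ v_i r_i = 10·12 + 9·10 + 11·5 + 1·8 + 8·2 = 289 ≡ 3.
  S_1 = Σ v_i α_i r_i = 10·4·12 + 9·12·10 + 11·2·5 + 1·1·8 + 8·3·2 = 1726 ≡ 10.
  α_i^2 mod 13 = [3, 1, 4, 1, 9].
  S_2 = Σ v_i α_i^2 r_i = 10·3·12 + 9·1·10 + 11·4·5 + 1·1·8 + 8·9·2 = 822 ≡ 3.
  S = (3, 10, 3) ≠ 0, so r is not a codeword (an error is present).
Step 3: locate the error. For a single error e at position i, S_ℓ = v_i·e·α_i^ℓ, so α_err = S_1/S_0.
  S_0^{−1} = 3^{−1} = 9 (mod 13), so α_err = 10·9 = 90 ≡ 12 = α_2. Error position i = 2.
  Consistency check: S_2/S_1 = 3·4 = 12 ≡ 12 = α_err ✓ (single-error assumption holds).
Step 4: error magnitude e = S_0/v_2 = S_0·∏_{j≠2}(α_2 − α_j) = 3·3 = 9 ≡ 9 (mod 13).
Step 5: correct position 2: c_2 = r_2 − e = 10 − 9 ≡ 1 (mod 13). Hence c = [12, 1, 5, 8, 2].
  Check: interpolating c through the α_i gives m(x) = 11 + 10·x (degree < 2) with m(α_i) = c_i for every i, so c is indeed a codeword.


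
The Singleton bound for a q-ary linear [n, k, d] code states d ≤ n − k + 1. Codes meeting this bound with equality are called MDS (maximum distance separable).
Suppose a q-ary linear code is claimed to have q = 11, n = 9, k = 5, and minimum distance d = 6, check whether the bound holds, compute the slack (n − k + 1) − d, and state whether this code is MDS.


Singleton RHS = n − k + 1 = 5, slack = -1, bound violated (no such code; not MDS).

Singleton bound: d ≤ n − k + 1.
Here n = 9, k = 5, so n − k + 1 = 5.
Given d = 6, check d ≤ 5: NO.
Slack = (n − k + 1) − d = -1.
The slack is negative: d = 6 exceeds n − k + 1 = 5 by 1, so the Singleton bound is violated and no linear [9, 5, 6]_11 code can exist. In particular it is not MDS (MDS requires d = n − k + 1 exactly).
Description: the claimed parameters are [9, 5, 6]_11; such a code would be impossible (violates the Singleton bound).


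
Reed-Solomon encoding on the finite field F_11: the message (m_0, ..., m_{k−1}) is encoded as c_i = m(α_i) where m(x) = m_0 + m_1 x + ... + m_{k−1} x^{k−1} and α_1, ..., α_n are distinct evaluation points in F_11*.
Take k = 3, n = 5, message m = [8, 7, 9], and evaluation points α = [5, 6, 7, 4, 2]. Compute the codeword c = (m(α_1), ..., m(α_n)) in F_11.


c = [4, 0, 3, 4, 3]

Message polynomial: m(x) = 8 + 7·x + 9·x^2 (mod 11).
For each evaluation point α_i, compute m(α_i) mod 11:
  α_1 = 5: Horner steps 9 → 8 → 4, so m(5) = 4.
  α_2 = 6: Horner steps 9 → 6 → 0, so m(6) = 0.
  α_3 = 7: Horner steps 9 → 4 → 3, so m(7) = 3.
  α_4 = 4: Horner steps 9 → 10 → 4, so m(4) = 4.
  α_5 = 2: Horner steps 9 → 3 → 3, so m(2) = 3.
Codeword c = [4, 0, 3, 4, 3] ∈ F_11^5.
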